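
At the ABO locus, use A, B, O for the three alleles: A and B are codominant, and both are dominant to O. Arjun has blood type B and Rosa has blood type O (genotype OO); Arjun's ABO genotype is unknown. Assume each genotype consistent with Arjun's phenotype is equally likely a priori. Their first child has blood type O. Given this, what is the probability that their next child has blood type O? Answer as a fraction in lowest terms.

1/2

Possible genotypes: Arjun ∈ {BB, BO}; Rosa ∈ {OO}.
Weight each parental genotype pair by prior × P(type-O child):
  BO × OO: posterior weight 1; P(next child type O) = 1/2.
Weighted sum = 1/2.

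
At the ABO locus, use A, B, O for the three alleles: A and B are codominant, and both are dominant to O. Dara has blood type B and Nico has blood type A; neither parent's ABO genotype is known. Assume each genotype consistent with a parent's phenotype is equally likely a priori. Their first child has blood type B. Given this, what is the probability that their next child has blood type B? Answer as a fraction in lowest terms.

Possible genotypes: Dara ∈ {BB, BO}; Nico ∈ {AA, AO}.
Weight each parental genotype pair by prior × P(type-B child):
  BB × AO: posterior weight 2/3; P(next child type B) = 1/2.
  BO × AO: posterior weight 1/3; P(next child type B) = 1/4.
Weighted sum = 5/12.

5/12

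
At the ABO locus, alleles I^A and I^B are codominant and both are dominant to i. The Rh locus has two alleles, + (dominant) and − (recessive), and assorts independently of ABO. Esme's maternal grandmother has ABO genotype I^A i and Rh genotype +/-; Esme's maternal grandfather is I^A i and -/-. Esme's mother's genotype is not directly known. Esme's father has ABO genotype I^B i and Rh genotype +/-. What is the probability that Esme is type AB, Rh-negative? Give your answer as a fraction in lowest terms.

3/32

Esme's mother's ABO genotype from I^A i × I^A i: 1/4 I^A I^A, 1/2 I^A i, 1/4 i i.
Crossing each possibility with the father I^B i and summing P(type AB): 1/4·1/2 + 1/2·1/4 + 1/4·0 = 1/4.
Similarly for Rh via the mother's Rh distribution: P(Rh-) = 3/8.
Independent loci: 1/4 × 3/8 = 3/32.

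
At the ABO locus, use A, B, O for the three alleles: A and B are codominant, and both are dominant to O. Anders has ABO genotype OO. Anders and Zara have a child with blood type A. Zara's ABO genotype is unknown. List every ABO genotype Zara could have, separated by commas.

AA, AB, AO

For each candidate genotype of Zara, check whether crossing it with OO can produce every observed child phenotype.
  AA → possible child types {A} ✓
  AB → possible child types {A, B} ✓
  AO → possible child types {O, A} ✓
  BB → possible child types {B} ✗
  BO → possible child types {O, B} ✗
  OO → possible child types {O} ✗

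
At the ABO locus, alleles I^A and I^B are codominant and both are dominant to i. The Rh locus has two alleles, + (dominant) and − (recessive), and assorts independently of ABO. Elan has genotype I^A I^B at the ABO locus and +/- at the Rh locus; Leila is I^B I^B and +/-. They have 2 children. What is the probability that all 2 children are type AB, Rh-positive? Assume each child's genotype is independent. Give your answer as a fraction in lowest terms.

9/64

ABO cross I^A I^B × I^B I^B → 1/2 B, 1/2 AB.
Rh cross +/- × +/- → 3/4 Rh+, 1/4 Rh-; so P(type AB, Rh-positive) = 1/2 × 3/4 = 3/8 per child.
All 2 independent: (3/8)^2 = 9/64.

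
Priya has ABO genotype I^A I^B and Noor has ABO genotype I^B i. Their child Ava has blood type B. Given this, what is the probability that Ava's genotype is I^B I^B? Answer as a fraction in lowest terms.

Cross I^A I^B × I^B i → 1/4 I^A I^B, 1/4 I^A i, 1/4 I^B I^B, 1/4 I^B i.
Type-B genotypes among offspring: I^B I^B (1/4), I^B i (1/4); total 1/2.
P(I^B I^B | type B) = (1/4) / (1/2) = 1/2.

1/2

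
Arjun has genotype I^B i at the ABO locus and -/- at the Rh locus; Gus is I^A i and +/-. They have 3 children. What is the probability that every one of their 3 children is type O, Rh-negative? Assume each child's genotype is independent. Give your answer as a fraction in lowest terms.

1/512

ABO cross I^B i × I^A i → 1/4 O, 1/4 A, 1/4 B, 1/4 AB.
Rh cross -/- × +/- → 1/2 Rh+, 1/2 Rh-; so P(type O, Rh-negative) = 1/4 × 1/2 = 1/8 per child.
All 3 independent: (1/8)^3 = 1/512.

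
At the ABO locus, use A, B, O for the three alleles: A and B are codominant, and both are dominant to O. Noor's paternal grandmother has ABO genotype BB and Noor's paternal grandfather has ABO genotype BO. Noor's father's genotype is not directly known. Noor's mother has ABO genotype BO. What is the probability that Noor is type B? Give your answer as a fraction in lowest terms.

7/8

Noor's father's ABO genotype from BB × BO: 1/2 BB, 1/2 BO.
Crossing each possibility with the mother BO and summing P(type B): 1/2·1 + 1/2·3/4 = 7/8.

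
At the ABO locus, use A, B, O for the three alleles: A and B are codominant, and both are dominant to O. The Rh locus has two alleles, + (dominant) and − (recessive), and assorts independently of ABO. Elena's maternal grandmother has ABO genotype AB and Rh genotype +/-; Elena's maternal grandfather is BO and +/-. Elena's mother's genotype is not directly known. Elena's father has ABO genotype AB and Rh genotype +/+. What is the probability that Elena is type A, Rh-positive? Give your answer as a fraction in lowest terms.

Elena's mother's ABO genotype from AB × BO: 1/4 AB, 1/4 AO, 1/4 BB, 1/4 BO.
Crossing each possibility with the father AB and summing P(type A): 1/4·1/4 + 1/4·1/2 + 1/4·0 + 1/4·1/4 = 1/4.
Similarly for Rh via the mother's Rh distribution: P(Rh+) = 1.
Independent loci: 1/4 × 1 = 1/4.

1/4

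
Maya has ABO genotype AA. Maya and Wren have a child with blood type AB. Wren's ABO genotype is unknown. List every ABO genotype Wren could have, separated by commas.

For each candidate genotype of Wren, check whether crossing it with AA can produce every observed child phenotype.
  AA → possible child types {A} ✗
  AB → possible child types {A, AB} ✓
  AO → possible child types {A} ✗
  BB → possible child types {AB} ✓
  BO → possible child types {A, AB} ✓
  OO → possible child types {A} ✗

AB, BB, BO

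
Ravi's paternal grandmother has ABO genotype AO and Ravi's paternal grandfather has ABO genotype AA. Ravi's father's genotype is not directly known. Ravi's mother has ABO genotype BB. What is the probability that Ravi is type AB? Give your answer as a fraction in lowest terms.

Ravi's father's ABO genotype from AO × AA: 1/2 AA, 1/2 AO.
Crossing each possibility with the mother BB and summing P(type AB): 1/2·1 + 1/2·1/2 = 3/4.

3/4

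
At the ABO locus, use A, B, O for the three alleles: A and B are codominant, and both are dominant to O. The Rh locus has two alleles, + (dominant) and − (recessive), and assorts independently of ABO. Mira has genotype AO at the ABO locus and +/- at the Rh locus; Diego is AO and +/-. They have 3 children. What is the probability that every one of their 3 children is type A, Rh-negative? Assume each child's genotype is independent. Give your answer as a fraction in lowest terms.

ABO cross AO × AO → 1/4 O, 3/4 A.
Rh cross +/- × +/- → 3/4 Rh+, 1/4 Rh-; so P(type A, Rh-negative) = 3/4 × 1/4 = 3/16 per child.
All 3 independent: (3/16)^3 = 27/4096.

27/4096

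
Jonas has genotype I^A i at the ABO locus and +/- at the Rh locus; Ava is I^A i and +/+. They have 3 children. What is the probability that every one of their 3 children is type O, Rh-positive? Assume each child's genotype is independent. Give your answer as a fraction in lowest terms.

ABO cross I^A i × I^A i → 1/4 O, 3/4 A.
Rh cross +/- × +/+ → 1 Rh+; so P(type O, Rh-positive) = 1/4 × 1 = 1/4 per child.
All 3 independent: (1/4)^3 = 1/64.

1/64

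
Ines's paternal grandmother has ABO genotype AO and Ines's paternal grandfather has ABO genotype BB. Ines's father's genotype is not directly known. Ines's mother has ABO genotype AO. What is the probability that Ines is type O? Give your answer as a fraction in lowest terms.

Ines's father's ABO genotype from AO × BB: 1/2 AB, 1/2 BO.
Crossing each possibility with the mother AO and summing P(type O): 1/2·0 + 1/2·1/4 = 1/8.

1/8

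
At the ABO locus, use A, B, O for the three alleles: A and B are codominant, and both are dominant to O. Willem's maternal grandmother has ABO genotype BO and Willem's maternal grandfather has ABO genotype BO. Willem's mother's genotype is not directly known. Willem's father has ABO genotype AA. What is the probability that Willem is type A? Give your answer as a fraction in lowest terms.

1/2

Willem's mother's ABO genotype from BO × BO: 1/4 BB, 1/2 BO, 1/4 OO.
Crossing each possibility with the father AA and summing P(type A): 1/4·0 + 1/2·1/2 + 1/4·1 = 1/2.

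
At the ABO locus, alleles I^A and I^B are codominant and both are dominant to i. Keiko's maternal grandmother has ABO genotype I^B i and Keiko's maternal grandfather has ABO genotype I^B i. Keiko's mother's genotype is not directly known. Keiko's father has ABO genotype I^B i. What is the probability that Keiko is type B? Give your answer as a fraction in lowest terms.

3/4

Keiko's mother's ABO genotype from I^B i × I^B i: 1/4 I^B I^B, 1/2 I^B i, 1/4 i i.
Crossing each possibility with the father I^B i and summing P(type B): 1/4·1 + 1/2·3/4 + 1/4·1/2 = 3/4.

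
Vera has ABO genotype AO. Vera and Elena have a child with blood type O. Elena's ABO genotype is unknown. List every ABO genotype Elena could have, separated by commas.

For each candidate genotype of Elena, check whether crossing it with AO can produce every observed child phenotype.
  AA → possible child types {A} ✗
  AB → possible child types {A, B, AB} ✗
  AO → possible child types {O, A} ✓
  BB → possible child types {B, AB} ✗
  BO → possible child types {O, A, B, AB} ✓
  OO → possible child types {O, A} ✓

AO, BO, OO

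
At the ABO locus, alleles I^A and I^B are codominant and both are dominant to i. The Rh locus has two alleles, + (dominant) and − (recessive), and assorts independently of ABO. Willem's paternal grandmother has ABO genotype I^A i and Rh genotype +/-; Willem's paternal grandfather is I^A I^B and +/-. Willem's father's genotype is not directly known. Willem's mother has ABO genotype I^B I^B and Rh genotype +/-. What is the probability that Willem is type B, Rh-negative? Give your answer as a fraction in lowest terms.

1/8

Willem's father's ABO genotype from I^A i × I^A I^B: 1/4 I^A I^A, 1/4 I^A I^B, 1/4 I^A i, 1/4 I^B i.
Crossing each possibility with the mother I^B I^B and summing P(type B): 1/4·0 + 1/4·1/2 + 1/4·1/2 + 1/4·1 = 1/2.
Similarly for Rh via the father's Rh distribution: P(Rh-) = 1/4.
Independent loci: 1/2 × 1/4 = 1/8.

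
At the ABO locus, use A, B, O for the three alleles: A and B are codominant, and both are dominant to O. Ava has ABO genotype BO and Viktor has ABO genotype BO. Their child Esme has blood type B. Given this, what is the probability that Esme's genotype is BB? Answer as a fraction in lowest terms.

Cross BO × BO → 1/4 BB, 1/2 BO, 1/4 OO.
Type-B genotypes among offspring: BB (1/4), BO (1/2); total 3/4.
P(BB | type B) = (1/4) / (3/4) = 1/3.

1/3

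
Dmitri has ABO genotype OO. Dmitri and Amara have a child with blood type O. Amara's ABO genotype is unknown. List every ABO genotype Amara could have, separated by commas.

For each candidate genotype of Amara, check whether crossing it with OO can produce every observed child phenotype.
  AA → possible child types {A} ✗
  AB → possible child types {A, B} ✗
  AO → possible child types {O, A} ✓
  BB → possible child types {B} ✗
  BO → possible child types {O, B} ✓
  OO → possible child types {O} ✓

AO, BO, OO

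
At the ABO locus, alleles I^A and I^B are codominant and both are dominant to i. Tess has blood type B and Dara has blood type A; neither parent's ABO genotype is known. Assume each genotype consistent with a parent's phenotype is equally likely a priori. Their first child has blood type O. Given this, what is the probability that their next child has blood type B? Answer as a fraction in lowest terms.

Possible genotypes: Tess ∈ {I^B I^B, I^B i}; Dara ∈ {I^A I^A, I^A i}.
Weight each parental genotype pair by prior × P(type-O child):
  I^B i × I^A i: posterior weight 1; P(next child type B) = 1/4.
Weighted sum = 1/4.

1/4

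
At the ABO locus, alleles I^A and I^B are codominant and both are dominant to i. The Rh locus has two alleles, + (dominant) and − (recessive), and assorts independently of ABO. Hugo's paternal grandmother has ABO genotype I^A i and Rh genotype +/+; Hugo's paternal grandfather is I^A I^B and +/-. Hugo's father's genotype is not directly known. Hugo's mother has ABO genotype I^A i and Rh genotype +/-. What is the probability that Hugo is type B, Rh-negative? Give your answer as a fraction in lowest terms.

Hugo's father's ABO genotype from I^A i × I^A I^B: 1/4 I^A I^A, 1/4 I^A I^B, 1/4 I^A i, 1/4 I^B i.
Crossing each possibility with the mother I^A i and summing P(type B): 1/4·0 + 1/4·1/4 + 1/4·0 + 1/4·1/4 = 1/8.
Similarly for Rh via the father's Rh distribution: P(Rh-) = 1/8.
Independent loci: 1/8 × 1/8 = 1/64.

1/64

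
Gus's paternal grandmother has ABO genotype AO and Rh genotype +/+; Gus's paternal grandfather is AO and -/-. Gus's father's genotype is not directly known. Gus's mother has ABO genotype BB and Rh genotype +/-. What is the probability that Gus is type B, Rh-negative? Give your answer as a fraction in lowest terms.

1/8

Gus's father's ABO genotype from AO × AO: 1/4 AA, 1/2 AO, 1/4 OO.
Crossing each possibility with the mother BB and summing P(type B): 1/4·0 + 1/2·1/2 + 1/4·1 = 1/2.
Similarly for Rh via the father's Rh distribution: P(Rh-) = 1/4.
Independent loci: 1/2 × 1/4 = 1/8.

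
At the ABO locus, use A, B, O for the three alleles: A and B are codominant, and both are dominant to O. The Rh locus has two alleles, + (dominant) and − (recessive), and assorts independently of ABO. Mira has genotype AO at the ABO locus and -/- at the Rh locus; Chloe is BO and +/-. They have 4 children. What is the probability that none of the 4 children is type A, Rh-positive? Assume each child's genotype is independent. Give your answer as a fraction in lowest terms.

ABO cross AO × BO → 1/4 O, 1/4 A, 1/4 B, 1/4 AB.
Rh cross -/- × +/- → 1/2 Rh+, 1/2 Rh-; so P(type A, Rh-positive) = 1/4 × 1/2 = 1/8 per child.
P(not type A, Rh-positive) = 7/8 for one child; (7/8)^4 = 2401/4096.

2401/4096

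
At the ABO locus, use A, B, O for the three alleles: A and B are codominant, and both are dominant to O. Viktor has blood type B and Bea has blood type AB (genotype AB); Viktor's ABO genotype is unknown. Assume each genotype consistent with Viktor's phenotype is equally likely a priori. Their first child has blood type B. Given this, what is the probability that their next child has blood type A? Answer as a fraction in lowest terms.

1/8

Possible genotypes: Viktor ∈ {BB, BO}; Bea ∈ {AB}.
Weight each parental genotype pair by prior × P(type-B child):
  BB × AB: posterior weight 1/2; P(next child type A) = 0.
  BO × AB: posterior weight 1/2; P(next child type A) = 1/4.
Weighted sum = 1/8.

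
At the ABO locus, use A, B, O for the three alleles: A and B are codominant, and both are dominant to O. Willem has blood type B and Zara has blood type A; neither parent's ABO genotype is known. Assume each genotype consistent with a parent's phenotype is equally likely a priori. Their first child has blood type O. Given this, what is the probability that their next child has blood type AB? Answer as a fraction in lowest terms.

Possible genotypes: Willem ∈ {BB, BO}; Zara ∈ {AA, AO}.
Weight each parental genotype pair by prior × P(type-O child):
  BO × AO: posterior weight 1; P(next child type AB) = 1/4.
Weighted sum = 1/4.

1/4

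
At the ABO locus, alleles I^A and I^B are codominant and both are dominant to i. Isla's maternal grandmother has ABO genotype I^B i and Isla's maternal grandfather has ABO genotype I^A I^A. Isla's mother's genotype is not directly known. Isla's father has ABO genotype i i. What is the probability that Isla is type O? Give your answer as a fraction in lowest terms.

Isla's mother's ABO genotype from I^B i × I^A I^A: 1/2 I^A I^B, 1/2 I^A i.
Crossing each possibility with the father i i and summing P(type O): 1/2·0 + 1/2·1/2 = 1/4.

1/4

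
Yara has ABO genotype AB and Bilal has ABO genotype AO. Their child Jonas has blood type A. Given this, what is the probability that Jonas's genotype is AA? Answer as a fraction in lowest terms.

1/2

Cross AB × AO → 1/4 AA, 1/4 AB, 1/4 AO, 1/4 BO.
Type-A genotypes among offspring: AA (1/4), AO (1/4); total 1/2.
P(AA | type A) = (1/4) / (1/2) = 1/2.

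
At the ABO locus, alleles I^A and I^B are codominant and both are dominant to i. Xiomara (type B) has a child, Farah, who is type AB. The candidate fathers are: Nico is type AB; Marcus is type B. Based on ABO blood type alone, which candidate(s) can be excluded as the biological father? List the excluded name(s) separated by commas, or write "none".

A candidate is excluded only if no genotype consistent with his phenotype could produce a type AB child with a type B mother.
Marcus (type B): no genotype consistent with that phenotype can produce a type-AB child with a type-B mother.

Marcus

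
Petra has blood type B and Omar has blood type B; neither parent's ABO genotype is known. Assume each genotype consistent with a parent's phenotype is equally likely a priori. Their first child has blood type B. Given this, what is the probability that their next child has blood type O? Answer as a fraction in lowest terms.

1/20

Possible genotypes: Petra ∈ {I^B I^B, I^B i}; Omar ∈ {I^B I^B, I^B i}.
Weight each parental genotype pair by prior × P(type-B child):
  I^B I^B × I^B I^B: posterior weight 4/15; P(next child type O) = 0.
  I^B I^B × I^B i: posterior weight 4/15; P(next child type O) = 0.
  I^B i × I^B I^B: posterior weight 4/15; P(next child type O) = 0.
  I^B i × I^B i: posterior weight 1/5; P(next child type O) = 1/4.
Weighted sum = 1/20.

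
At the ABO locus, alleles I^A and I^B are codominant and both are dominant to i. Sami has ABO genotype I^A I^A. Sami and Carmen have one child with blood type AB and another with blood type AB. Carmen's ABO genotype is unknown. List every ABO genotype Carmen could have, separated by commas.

I^A I^B, I^B I^B, I^B i

For each candidate genotype of Carmen, check whether crossing it with I^A I^A can produce every observed child phenotype.
  I^A I^A → possible child types {A} ✗
  I^A I^B → possible child types {A, AB} ✓
  I^A i → possible child types {A} ✗
  I^B I^B → possible child types {AB} ✓
  I^B i → possible child types {A, AB} ✓
  i i → possible child types {A} ✗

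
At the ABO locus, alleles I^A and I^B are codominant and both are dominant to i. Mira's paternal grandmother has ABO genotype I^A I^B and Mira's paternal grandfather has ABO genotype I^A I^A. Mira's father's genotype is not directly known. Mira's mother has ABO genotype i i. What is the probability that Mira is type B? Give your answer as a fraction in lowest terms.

1/4

Mira's father's ABO genotype from I^A I^B × I^A I^A: 1/2 I^A I^A, 1/2 I^A I^B.
Crossing each possibility with the mother i i and summing P(type B): 1/2·0 + 1/2·1/2 = 1/4.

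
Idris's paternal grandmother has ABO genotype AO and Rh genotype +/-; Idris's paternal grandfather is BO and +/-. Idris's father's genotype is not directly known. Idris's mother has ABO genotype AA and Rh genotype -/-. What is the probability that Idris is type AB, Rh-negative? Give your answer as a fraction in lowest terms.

1/8

Idris's father's ABO genotype from AO × BO: 1/4 AB, 1/4 AO, 1/4 BO, 1/4 OO.
Crossing each possibility with the mother AA and summing P(type AB): 1/4·1/2 + 1/4·0 + 1/4·1/2 + 1/4·0 = 1/4.
Similarly for Rh via the father's Rh distribution: P(Rh-) = 1/2.
Independent loci: 1/4 × 1/2 = 1/8.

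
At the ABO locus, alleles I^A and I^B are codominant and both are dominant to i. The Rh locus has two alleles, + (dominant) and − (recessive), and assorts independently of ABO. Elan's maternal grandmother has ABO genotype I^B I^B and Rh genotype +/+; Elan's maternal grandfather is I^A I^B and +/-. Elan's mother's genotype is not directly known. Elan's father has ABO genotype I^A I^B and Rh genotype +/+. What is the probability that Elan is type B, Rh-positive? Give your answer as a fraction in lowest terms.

3/8

Elan's mother's ABO genotype from I^B I^B × I^A I^B: 1/2 I^A I^B, 1/2 I^B I^B.
Crossing each possibility with the father I^A I^B and summing P(type B): 1/2·1/4 + 1/2·1/2 = 3/8.
Similarly for Rh via the mother's Rh distribution: P(Rh+) = 1.
Independent loci: 3/8 × 1 = 3/8.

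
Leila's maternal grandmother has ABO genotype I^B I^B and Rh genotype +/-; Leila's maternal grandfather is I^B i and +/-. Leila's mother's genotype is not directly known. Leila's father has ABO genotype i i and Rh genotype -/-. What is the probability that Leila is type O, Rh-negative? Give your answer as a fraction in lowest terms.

Leila's mother's ABO genotype from I^B I^B × I^B i: 1/2 I^B I^B, 1/2 I^B i.
Crossing each possibility with the father i i and summing P(type O): 1/2·0 + 1/2·1/2 = 1/4.
Similarly for Rh via the mother's Rh distribution: P(Rh-) = 1/2.
Independent loci: 1/4 × 1/2 = 1/8.

1/8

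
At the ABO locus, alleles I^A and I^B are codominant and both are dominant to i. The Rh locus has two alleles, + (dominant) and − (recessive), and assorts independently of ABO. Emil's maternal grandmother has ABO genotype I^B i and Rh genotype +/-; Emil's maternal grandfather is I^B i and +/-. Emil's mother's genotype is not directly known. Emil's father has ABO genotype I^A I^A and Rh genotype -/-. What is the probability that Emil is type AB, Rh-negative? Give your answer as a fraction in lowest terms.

1/4

Emil's mother's ABO genotype from I^B i × I^B i: 1/4 I^B I^B, 1/2 I^B i, 1/4 i i.
Crossing each possibility with the father I^A I^A and summing P(type AB): 1/4·1 + 1/2·1/2 + 1/4·0 = 1/2.
Similarly for Rh via the mother's Rh distribution: P(Rh-) = 1/2.
Independent loci: 1/2 × 1/2 = 1/4.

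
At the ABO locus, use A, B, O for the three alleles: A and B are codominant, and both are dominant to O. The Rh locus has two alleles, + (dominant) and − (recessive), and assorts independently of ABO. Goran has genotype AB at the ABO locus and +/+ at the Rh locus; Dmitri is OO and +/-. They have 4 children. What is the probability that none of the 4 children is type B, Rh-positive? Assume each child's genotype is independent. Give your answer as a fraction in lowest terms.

1/16

ABO cross AB × OO → 1/2 A, 1/2 B.
Rh cross +/+ × +/- → 1 Rh+; so P(type B, Rh-positive) = 1/2 × 1 = 1/2 per child.
P(not type B, Rh-positive) = 1/2 for one child; (1/2)^4 = 1/16.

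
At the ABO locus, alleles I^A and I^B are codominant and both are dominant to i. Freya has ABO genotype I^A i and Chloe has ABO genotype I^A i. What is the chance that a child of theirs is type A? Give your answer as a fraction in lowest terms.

3/4

ABO cross I^A i × I^A i → offspring phenotypes: 1/4 O, 3/4 A.
So P(type A) = 3/4.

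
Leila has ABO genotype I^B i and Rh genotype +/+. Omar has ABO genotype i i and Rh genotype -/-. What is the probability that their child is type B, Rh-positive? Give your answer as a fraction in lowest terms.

ABO cross I^B i × i i → offspring phenotypes: 1/2 O, 1/2 B.
Rh cross +/+ × -/- → 1 Rh+.
Independent loci: P(type B, Rh-positive) = 1/2 × 1 = 1/2.

1/2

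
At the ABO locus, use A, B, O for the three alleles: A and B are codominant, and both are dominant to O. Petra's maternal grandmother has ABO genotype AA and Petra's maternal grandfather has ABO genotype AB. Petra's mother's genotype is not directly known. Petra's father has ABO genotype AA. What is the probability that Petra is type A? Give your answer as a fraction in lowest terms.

3/4

Petra's mother's ABO genotype from AA × AB: 1/2 AA, 1/2 AB.
Crossing each possibility with the father AA and summing P(type A): 1/2·1 + 1/2·1/2 = 3/4.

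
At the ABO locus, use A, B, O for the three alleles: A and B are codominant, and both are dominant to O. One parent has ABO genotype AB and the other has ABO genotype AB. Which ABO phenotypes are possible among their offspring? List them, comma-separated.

Gametes from AB × AB give offspring ABO genotypes AA, AB, BB, i.e. phenotypes A, B, AB.

A, B, AB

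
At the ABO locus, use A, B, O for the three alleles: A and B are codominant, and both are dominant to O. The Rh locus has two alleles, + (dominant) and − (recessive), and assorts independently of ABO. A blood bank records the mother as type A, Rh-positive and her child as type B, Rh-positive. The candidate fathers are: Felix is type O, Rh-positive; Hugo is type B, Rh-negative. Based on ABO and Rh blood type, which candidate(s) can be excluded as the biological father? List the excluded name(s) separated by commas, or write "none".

A candidate is excluded only if no genotype consistent with his phenotype could produce a type B, Rh-positive child with a type A, Rh-positive mother.
Felix (type O, Rh+): no genotype consistent with that phenotype can produce a type-B Rh+ child with a type-A mother.

Felix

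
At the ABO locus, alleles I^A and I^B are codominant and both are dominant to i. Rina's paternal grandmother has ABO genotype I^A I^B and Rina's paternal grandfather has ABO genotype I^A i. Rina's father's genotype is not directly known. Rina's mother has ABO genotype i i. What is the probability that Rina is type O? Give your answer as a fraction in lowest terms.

1/4

Rina's father's ABO genotype from I^A I^B × I^A i: 1/4 I^A I^A, 1/4 I^A I^B, 1/4 I^A i, 1/4 I^B i.
Crossing each possibility with the mother i i and summing P(type O): 1/4·0 + 1/4·0 + 1/4·1/2 + 1/4·1/2 = 1/4.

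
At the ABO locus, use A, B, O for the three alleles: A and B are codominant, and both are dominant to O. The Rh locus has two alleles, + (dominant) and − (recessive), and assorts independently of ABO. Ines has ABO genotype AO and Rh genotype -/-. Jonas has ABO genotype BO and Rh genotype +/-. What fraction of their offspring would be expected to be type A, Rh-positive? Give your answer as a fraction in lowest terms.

1/8

ABO cross AO × BO → offspring phenotypes: 1/4 O, 1/4 A, 1/4 B, 1/4 AB.
Rh cross -/- × +/- → 1/2 Rh+, 1/2 Rh-.
Independent loci: P(type A, Rh-positive) = 1/4 × 1/2 = 1/8.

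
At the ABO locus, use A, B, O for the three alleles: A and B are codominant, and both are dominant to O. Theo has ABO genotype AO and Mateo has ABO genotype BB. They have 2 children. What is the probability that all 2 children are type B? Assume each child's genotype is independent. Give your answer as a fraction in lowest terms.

1/4

ABO cross AO × BB → 1/2 B, 1/2 AB.
So P(type B) = 1/2 per child.
All 2 independent: (1/2)^2 = 1/4.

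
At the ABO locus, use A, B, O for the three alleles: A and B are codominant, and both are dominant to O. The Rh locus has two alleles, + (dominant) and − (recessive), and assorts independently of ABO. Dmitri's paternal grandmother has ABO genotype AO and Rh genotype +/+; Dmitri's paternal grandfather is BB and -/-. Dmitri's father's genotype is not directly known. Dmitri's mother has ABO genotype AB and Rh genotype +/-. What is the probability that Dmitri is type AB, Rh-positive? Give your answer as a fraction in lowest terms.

Dmitri's father's ABO genotype from AO × BB: 1/2 AB, 1/2 BO.
Crossing each possibility with the mother AB and summing P(type AB): 1/2·1/2 + 1/2·1/4 = 3/8.
Similarly for Rh via the father's Rh distribution: P(Rh+) = 3/4.
Independent loci: 3/8 × 3/4 = 9/32.

9/32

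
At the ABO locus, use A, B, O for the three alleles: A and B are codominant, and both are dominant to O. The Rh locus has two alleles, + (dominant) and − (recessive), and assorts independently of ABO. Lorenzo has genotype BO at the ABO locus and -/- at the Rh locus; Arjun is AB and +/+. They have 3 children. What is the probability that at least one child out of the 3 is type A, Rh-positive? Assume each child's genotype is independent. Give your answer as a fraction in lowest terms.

ABO cross BO × AB → 1/4 A, 1/2 B, 1/4 AB.
Rh cross -/- × +/+ → 1 Rh+; so P(type A, Rh-positive) = 1/4 × 1 = 1/4 per child.
P(none) = (3/4)^3 = 27/64; P(at least one) = 1 − 27/64 = 37/64.

37/64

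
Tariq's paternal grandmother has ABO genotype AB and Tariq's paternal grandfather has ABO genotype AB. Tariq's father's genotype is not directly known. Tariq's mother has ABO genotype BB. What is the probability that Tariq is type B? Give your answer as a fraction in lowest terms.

Tariq's father's ABO genotype from AB × AB: 1/4 AA, 1/2 AB, 1/4 BB.
Crossing each possibility with the mother BB and summing P(type B): 1/4·0 + 1/2·1/2 + 1/4·1 = 1/2.

1/2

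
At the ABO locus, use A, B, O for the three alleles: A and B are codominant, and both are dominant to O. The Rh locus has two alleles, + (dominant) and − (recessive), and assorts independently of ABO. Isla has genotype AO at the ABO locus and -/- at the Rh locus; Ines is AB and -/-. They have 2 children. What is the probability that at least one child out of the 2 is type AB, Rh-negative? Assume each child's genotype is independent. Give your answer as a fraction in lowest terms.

7/16

ABO cross AO × AB → 1/2 A, 1/4 B, 1/4 AB.
Rh cross -/- × -/- → 1 Rh-; so P(type AB, Rh-negative) = 1/4 × 1 = 1/4 per child.
P(none) = (3/4)^2 = 9/16; P(at least one) = 1 − 9/16 = 7/16.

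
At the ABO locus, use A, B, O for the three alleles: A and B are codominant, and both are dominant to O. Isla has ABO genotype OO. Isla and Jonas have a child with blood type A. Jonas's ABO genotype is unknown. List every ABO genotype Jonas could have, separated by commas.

AA, AB, AO

For each candidate genotype of Jonas, check whether crossing it with OO can produce every observed child phenotype.
  AA → possible child types {A} ✓
  AB → possible child types {A, B} ✓
  AO → possible child types {O, A} ✓
  BB → possible child types {B} ✗
  BO → possible child types {O, B} ✗
  OO → possible child types {O} ✗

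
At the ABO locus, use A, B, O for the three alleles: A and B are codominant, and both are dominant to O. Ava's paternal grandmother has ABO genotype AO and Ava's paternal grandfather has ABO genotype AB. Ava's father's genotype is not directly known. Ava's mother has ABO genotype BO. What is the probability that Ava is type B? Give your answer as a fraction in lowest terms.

3/8

Ava's father's ABO genotype from AO × AB: 1/4 AA, 1/4 AB, 1/4 AO, 1/4 BO.
Crossing each possibility with the mother BO and summing P(type B): 1/4·0 + 1/4·1/2 + 1/4·1/4 + 1/4·3/4 = 3/8.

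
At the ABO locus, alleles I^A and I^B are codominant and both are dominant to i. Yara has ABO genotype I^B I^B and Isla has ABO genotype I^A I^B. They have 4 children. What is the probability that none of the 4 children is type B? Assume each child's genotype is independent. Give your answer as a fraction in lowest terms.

1/16

ABO cross I^B I^B × I^A I^B → 1/2 B, 1/2 AB.
So P(type B) = 1/2 per child.
P(not type B) = 1/2 for one child; (1/2)^4 = 1/16.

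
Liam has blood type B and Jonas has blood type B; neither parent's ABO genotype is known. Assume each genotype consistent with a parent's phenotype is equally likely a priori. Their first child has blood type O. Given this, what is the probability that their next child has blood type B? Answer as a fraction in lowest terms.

Possible genotypes: Liam ∈ {I^B I^B, I^B i}; Jonas ∈ {I^B I^B, I^B i}.
Weight each parental genotype pair by prior × P(type-O child):
  I^B i × I^B i: posterior weight 1; P(next child type B) = 3/4.
Weighted sum = 3/4.

3/4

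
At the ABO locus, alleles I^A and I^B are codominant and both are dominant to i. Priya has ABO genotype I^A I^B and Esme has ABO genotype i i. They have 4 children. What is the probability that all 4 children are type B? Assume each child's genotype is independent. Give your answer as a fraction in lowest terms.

ABO cross I^A I^B × i i → 1/2 A, 1/2 B.
So P(type B) = 1/2 per child.
All 4 independent: (1/2)^4 = 1/16.

1/16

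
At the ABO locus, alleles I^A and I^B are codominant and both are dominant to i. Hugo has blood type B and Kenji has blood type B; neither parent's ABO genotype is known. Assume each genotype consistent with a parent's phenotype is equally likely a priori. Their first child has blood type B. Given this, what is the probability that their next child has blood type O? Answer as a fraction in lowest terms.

1/20

Possible genotypes: Hugo ∈ {I^B I^B, I^B i}; Kenji ∈ {I^B I^B, I^B i}.
Weight each parental genotype pair by prior × P(type-B child):
  I^B I^B × I^B I^B: posterior weight 4/15; P(next child type O) = 0.
  I^B I^B × I^B i: posterior weight 4/15; P(next child type O) = 0.
  I^B i × I^B I^B: posterior weight 4/15; P(next child type O) = 0.
  I^B i × I^B i: posterior weight 1/5; P(next child type O) = 1/4.
Weighted sum = 1/20.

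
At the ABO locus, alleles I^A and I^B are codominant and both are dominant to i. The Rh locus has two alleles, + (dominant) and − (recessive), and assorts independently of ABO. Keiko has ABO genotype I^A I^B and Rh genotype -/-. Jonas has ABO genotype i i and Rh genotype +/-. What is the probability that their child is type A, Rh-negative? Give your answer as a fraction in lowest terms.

1/4

ABO cross I^A I^B × i i → offspring phenotypes: 1/2 A, 1/2 B.
Rh cross -/- × +/- → 1/2 Rh+, 1/2 Rh-.
Independent loci: P(type A, Rh-negative) = 1/2 × 1/2 = 1/4.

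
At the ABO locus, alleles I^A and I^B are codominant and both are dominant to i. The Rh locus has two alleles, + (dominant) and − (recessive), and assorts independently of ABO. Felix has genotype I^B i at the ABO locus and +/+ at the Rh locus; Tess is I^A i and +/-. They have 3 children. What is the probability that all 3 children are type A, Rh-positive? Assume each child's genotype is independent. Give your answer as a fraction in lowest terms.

ABO cross I^B i × I^A i → 1/4 O, 1/4 A, 1/4 B, 1/4 AB.
Rh cross +/+ × +/- → 1 Rh+; so P(type A, Rh-positive) = 1/4 × 1 = 1/4 per child.
All 3 independent: (1/4)^3 = 1/64.

1/64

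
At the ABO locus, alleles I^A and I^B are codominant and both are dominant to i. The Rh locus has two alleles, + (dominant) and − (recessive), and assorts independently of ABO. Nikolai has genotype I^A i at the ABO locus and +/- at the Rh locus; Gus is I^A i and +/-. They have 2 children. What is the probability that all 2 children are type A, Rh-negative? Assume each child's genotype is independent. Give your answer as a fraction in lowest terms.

ABO cross I^A i × I^A i → 1/4 O, 3/4 A.
Rh cross +/- × +/- → 3/4 Rh+, 1/4 Rh-; so P(type A, Rh-negative) = 3/4 × 1/4 = 3/16 per child.
All 2 independent: (3/16)^2 = 9/256.

9/256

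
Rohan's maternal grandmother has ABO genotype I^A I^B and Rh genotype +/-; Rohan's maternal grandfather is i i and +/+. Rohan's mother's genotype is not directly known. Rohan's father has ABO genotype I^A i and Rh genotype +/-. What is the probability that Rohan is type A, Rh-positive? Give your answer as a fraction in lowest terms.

Rohan's mother's ABO genotype from I^A I^B × i i: 1/2 I^A i, 1/2 I^B i.
Crossing each possibility with the father I^A i and summing P(type A): 1/2·3/4 + 1/2·1/4 = 1/2.
Similarly for Rh via the mother's Rh distribution: P(Rh+) = 7/8.
Independent loci: 1/2 × 7/8 = 7/16.

7/16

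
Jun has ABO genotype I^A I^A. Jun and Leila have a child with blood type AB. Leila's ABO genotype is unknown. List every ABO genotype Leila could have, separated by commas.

For each candidate genotype of Leila, check whether crossing it with I^A I^A can produce every observed child phenotype.
  I^A I^A → possible child types {A} ✗
  I^A I^B → possible child types {A, AB} ✓
  I^A i → possible child types {A} ✗
  I^B I^B → possible child types {AB} ✓
  I^B i → possible child types {A, AB} ✓
  i i → possible child types {A} ✗

I^A I^B, I^B I^B, I^B i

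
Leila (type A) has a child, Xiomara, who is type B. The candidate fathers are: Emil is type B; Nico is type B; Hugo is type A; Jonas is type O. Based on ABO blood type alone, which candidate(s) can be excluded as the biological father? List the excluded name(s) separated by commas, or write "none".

Hugo, Jonas

A candidate is excluded only if no genotype consistent with his phenotype could produce a type B child with a type A mother.
Hugo (type A): no genotype consistent with that phenotype can produce a type-B child with a type-A mother.
Jonas (type O): no genotype consistent with that phenotype can produce a type-B child with a type-A mother.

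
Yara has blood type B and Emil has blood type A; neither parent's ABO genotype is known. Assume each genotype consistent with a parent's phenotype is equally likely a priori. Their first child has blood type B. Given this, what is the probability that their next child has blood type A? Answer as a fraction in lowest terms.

1/12

Possible genotypes: Yara ∈ {BB, BO}; Emil ∈ {AA, AO}.
Weight each parental genotype pair by prior × P(type-B child):
  BB × AO: posterior weight 2/3; P(next child type A) = 0.
  BO × AO: posterior weight 1/3; P(next child type A) = 1/4.
Weighted sum = 1/12.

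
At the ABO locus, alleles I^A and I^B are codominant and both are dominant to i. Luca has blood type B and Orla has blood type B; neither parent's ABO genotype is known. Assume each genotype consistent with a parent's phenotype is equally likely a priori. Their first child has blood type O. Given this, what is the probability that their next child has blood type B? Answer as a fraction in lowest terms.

3/4

Possible genotypes: Luca ∈ {I^B I^B, I^B i}; Orla ∈ {I^B I^B, I^B i}.
Weight each parental genotype pair by prior × P(type-O child):
  I^B i × I^B i: posterior weight 1; P(next child type B) = 3/4.
Weighted sum = 3/4.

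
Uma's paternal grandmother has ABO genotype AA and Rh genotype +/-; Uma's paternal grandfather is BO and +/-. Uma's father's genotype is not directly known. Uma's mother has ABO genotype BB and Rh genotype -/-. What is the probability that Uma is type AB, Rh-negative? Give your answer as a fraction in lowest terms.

Uma's father's ABO genotype from AA × BO: 1/2 AB, 1/2 AO.
Crossing each possibility with the mother BB and summing P(type AB): 1/2·1/2 + 1/2·1/2 = 1/2.
Similarly for Rh via the father's Rh distribution: P(Rh-) = 1/2.
Independent loci: 1/2 × 1/2 = 1/4.

1/4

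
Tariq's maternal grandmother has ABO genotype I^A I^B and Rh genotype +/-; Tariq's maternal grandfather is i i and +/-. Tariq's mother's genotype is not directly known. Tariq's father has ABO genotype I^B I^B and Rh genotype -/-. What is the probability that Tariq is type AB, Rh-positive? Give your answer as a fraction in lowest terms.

1/8

Tariq's mother's ABO genotype from I^A I^B × i i: 1/2 I^A i, 1/2 I^B i.
Crossing each possibility with the father I^B I^B and summing P(type AB): 1/2·1/2 + 1/2·0 = 1/4.
Similarly for Rh via the mother's Rh distribution: P(Rh+) = 1/2.
Independent loci: 1/4 × 1/2 = 1/8.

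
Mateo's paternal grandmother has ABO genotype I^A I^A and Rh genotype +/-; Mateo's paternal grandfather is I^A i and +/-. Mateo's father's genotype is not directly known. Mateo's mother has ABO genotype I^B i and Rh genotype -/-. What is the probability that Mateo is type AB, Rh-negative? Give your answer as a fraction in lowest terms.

3/16

Mateo's father's ABO genotype from I^A I^A × I^A i: 1/2 I^A I^A, 1/2 I^A i.
Crossing each possibility with the mother I^B i and summing P(type AB): 1/2·1/2 + 1/2·1/4 = 3/8.
Similarly for Rh via the father's Rh distribution: P(Rh-) = 1/2.
Independent loci: 3/8 × 1/2 = 3/16.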